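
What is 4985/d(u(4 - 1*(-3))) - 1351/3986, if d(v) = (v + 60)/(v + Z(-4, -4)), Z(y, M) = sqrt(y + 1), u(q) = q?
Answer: 139000953/267062 + 4985*I*sqrt(3)/67 ≈ 520.48 + 128.87*I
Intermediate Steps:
Z(y, M) = sqrt(1 + y)
d(v) = (60 + v)/(v + I*sqrt(3)) (d(v) = (v + 60)/(v + sqrt(1 - 4)) = (60 + v)/(v + sqrt(-3)) = (60 + v)/(v + I*sqrt(3)))
4985/d(u(4 - 1*(-3))) - 1351/3986 = 4985/(((60 + (4 - 1*(-3)))/((4 - 1*(-3)) + I*sqrt(3)))) - 1351/3986 = 4985/(((60 + (4 + 3))/((4 + 3) + I*sqrt(3)))) - 1351*1/3986 = 4985/(((60 + 7)/(7 + I*sqrt(3)))) - 1351/3986 = 4985/((67/(7 + I*sqrt(3)))) - 1351/3986 = 4985*(7/67 + I*sqrt(3)/67) - 1351/3986 = (34895/67 + 4985*I*sqrt(3)/67) - 1351/3986 = 139000953/267062 + 4985*I*sqrt(3)/67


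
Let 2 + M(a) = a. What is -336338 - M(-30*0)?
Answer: -336336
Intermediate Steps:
M(a) = -2 + a
-336338 - M(-30*0) = -336338 - (-2 - 30*0) = -336338 - (-2 + 0) = -336338 - 1*(-2) = -336338 + 2 = -336336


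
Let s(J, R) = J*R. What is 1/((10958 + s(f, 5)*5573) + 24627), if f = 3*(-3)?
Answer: -1/215200 ≈ -4.6468e-6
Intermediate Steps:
f = -9
1/((10958 + s(f, 5)*5573) + 24627) = 1/((10958 - 9*5*5573) + 24627) = 1/((10958 - 45*5573) + 24627) = 1/((10958 - 250785) + 24627) = 1/(-239827 + 24627) = 1/(-215200) = -1/215200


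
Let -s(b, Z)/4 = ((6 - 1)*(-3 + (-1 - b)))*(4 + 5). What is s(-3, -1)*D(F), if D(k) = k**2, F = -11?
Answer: 21780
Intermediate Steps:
s(b, Z) = 720 + 180*b (s(b, Z) = -4*(6 - 1)*(-3 + (-1 - b))*(4 + 5) = -4*5*(-4 - b)*9 = -4*(-20 - 5*b)*9 = -4*(-180 - 45*b) = 720 + 180*b)
s(-3, -1)*D(F) = (720 + 180*(-3))*(-11)**2 = (720 - 540)*121 = 180*121 = 21780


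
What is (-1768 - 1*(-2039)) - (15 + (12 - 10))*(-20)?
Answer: 611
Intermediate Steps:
(-1768 - 1*(-2039)) - (15 + (12 - 10))*(-20) = (-1768 + 2039) - (15 + 2)*(-20) = 271 - 17*(-20) = 271 - 1*(-340) = 271 + 340 = 611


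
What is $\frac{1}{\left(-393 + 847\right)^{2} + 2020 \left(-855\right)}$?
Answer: $- \frac{1}{1520984} \approx -6.5747 \cdot 10^{-7}$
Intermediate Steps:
$\frac{1}{\left(-393 + 847\right)^{2} + 2020 \left(-855\right)} = \frac{1}{454^{2} - 1727100} = \frac{1}{206116 - 1727100} = \frac{1}{-1520984} = - \frac{1}{1520984}$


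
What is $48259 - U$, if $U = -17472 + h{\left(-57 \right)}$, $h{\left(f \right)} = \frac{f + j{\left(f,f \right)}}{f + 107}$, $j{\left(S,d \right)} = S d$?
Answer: $\frac{1641679}{25} \approx 65667.0$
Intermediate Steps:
$h{\left(f \right)} = \frac{f + f^{2}}{107 + f}$ ($h{\left(f \right)} = \frac{f + f f}{f + 107} = \frac{f + f^{2}}{107 + f}$)
$U = - \frac{435204}{25}$ ($U = -17472 - \frac{57 \left(1 - 57\right)}{107 - 57} = -17472 - 57 \cdot \frac{1}{50} \left(-56\right) = -17472 - \frac{57}{50} \left(-56\right) = -17472 + \frac{1596}{25} = - \frac{435204}{25} \approx -17408.0$)
$48259 - U = 48259 - - \frac{435204}{25} = 48259 + \frac{435204}{25} = \frac{1641679}{25}$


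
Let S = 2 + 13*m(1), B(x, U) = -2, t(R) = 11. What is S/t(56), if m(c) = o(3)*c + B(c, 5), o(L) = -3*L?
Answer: -141/11 ≈ -12.818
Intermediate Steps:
m(c) = -2 - 9*c (m(c) = (-3*3)*c - 2 = -9*c - 2 = -2 - 9*c)
S = -141 (S = 2 + 13*(-2 - 9*1) = 2 + 13*(-2 - 9) = 2 + 13*(-11) = 2 - 143 = -141)
S/t(56) = -141/11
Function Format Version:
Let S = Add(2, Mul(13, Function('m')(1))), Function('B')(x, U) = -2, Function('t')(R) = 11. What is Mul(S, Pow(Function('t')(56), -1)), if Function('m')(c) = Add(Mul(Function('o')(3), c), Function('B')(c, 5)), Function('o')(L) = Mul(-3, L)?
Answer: Rational(-141, 11) ≈ -12.818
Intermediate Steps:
Function('m')(c) = Add(-2, Mul(-9, c)) (Function('m')(c) = Add(Mul(Mul(-3, 3), c), -2) = Add(Mul(-9, c), -2) = Add(-2, Mul(-9, c)))
S = -141 (S = Add(2, Mul(13, Add(-2, Mul(-9, 1)))) = Add(2, Mul(13, Add(-2, -9))) = Add(2, Mul(13, -11)) = Add(2, -143) = -141)
Mul(S, Pow(Function('t')(56), -1)) = Mul(-141, Pow(11, -1)) = Mul(-141, Rational(1, 11)) = Rational(-141, 11)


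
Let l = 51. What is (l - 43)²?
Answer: 64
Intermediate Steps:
(l - 43)² = (51 - 43)² = 8² = 64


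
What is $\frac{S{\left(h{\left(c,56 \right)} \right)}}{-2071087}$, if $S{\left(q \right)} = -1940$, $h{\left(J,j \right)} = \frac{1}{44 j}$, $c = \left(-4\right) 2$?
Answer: $\frac{1940}{2071087} \approx 0.00093671$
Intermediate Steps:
$c = -8$
$h{\left(J,j \right)} = \frac{1}{44 j}$
$\frac{S{\left(h{\left(c,56 \right)} \right)}}{-2071087} = - \frac{1940}{-2071087} = \left(-1940\right) \left(- \frac{1}{2071087}\right) = \frac{1940}{2071087}$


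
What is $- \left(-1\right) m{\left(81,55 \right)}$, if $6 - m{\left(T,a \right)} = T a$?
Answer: $-4449$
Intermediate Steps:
$m{\left(T,a \right)} = 6 - T a$
$- \left(-1\right) m{\left(81,55 \right)} = - \left(-1\right) \left(6 - 81 \cdot 55\right) = - \left(-1\right) \left(6 - 4455\right) = - \left(-1\right) \left(-4449\right) = \left(-1\right) 4449 = -4449$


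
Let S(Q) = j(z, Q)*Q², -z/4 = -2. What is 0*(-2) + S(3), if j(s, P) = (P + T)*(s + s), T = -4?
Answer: -144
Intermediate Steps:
z = 8 (z = -4*(-2) = 8)
j(s, P) = 2*s*(-4 + P) (j(s, P) = (P - 4)*(s + s) = (-4 + P)*(2*s) = 2*s*(-4 + P))
S(Q) = Q²*(-64 + 16*Q) (S(Q) = (2*8*(-4 + Q))*Q² = (-64 + 16*Q)*Q² = Q²*(-64 + 16*Q))
0*(-2) + S(3) = 0*(-2) + 16*3²*(-4 + 3) = 0 + 16*9*(-1) = 0 - 144 = -144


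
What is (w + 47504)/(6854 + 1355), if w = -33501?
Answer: 14003/8209 ≈ 1.7058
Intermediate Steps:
(w + 47504)/(6854 + 1355) = (-33501 + 47504)/(6854 + 1355) = 14003/8209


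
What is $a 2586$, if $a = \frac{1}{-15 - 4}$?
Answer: $- \frac{2586}{19} \approx -136.11$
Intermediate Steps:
$a = - \frac{1}{19}$ ($a = \frac{1}{-15 - 4} = \frac{1}{-19} = - \frac{1}{19} \approx -0.052632$)
$a 2586 = \left(- \frac{1}{19}\right) 2586 = - \frac{2586}{19}$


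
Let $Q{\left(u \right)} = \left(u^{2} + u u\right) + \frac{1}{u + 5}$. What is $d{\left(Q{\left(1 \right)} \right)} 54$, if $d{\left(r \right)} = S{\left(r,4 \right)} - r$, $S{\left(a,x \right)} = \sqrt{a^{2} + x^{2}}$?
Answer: $-117 + 9 \sqrt{745} \approx 128.65$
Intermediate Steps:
$Q{\left(u \right)} = \frac{1}{5 + u} + 2 u^{2}$ ($Q{\left(u \right)} = \left(u^{2} + u^{2}\right) + \frac{1}{5 + u} = 2 u^{2} + \frac{1}{5 + u} = \frac{1}{5 + u} + 2 u^{2}$)
$d{\left(r \right)} = \sqrt{16 + r^{2}} - r$ ($d{\left(r \right)} = \sqrt{r^{2} + 4^{2}} - r = \sqrt{r^{2} + 16} - r = \sqrt{16 + r^{2}} - r$)
$d{\left(Q{\left(1 \right)} \right)} 54 = \left(\sqrt{16 + \left(\frac{1 + 2 \cdot 1^{3} + 10 \cdot 1^{2}}{5 + 1}\right)^{2}} - \frac{1 + 2 \cdot 1^{3} + 10 \cdot 1^{2}}{5 + 1}\right) 54 = \left(\sqrt{16 + \left(\frac{1 + 2 \cdot 1 + 10 \cdot 1}{6}\right)^{2}} - \frac{1 + 2 \cdot 1 + 10 \cdot 1}{6}\right) 54 = \left(\sqrt{16 + \left(\frac{1 + 2 + 10}{6}\right)^{2}} - \frac{1 + 2 + 10}{6}\right) 54 = \left(\sqrt{16 + \left(\frac{1}{6} \cdot 13\right)^{2}} - \frac{1}{6} \cdot 13\right) 54 = \left(\sqrt{16 + \left(\frac{13}{6}\right)^{2}} - \frac{13}{6}\right) 54 = \left(\sqrt{16 + \frac{169}{36}} - \frac{13}{6}\right) 54 = \left(\sqrt{\frac{745}{36}} - \frac{13}{6}\right) 54 = \left(\frac{\sqrt{745}}{6} - \frac{13}{6}\right) 54 = \left(- \frac{13}{6} + \frac{\sqrt{745}}{6}\right) 54 = -117 + 9 \sqrt{745}$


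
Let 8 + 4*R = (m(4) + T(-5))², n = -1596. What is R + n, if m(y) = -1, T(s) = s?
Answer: -1589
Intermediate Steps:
R = 7 (R = -2 + (-1 - 5)²/4 = -2 + (¼)*(-6)² = -2 + (¼)*36 = -2 + 9 = 7)
R + n = 7 - 1596 = -1589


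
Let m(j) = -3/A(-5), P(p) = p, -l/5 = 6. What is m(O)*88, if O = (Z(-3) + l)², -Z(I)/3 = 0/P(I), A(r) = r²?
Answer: -264/25 ≈ -10.560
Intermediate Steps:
l = -30 (l = -5*6 = -30)
Z(I) = 0 (Z(I) = -0/I = -3*0 = 0)
O = 900 (O = (0 - 30)² = (-30)² = 900)
m(j) = -3/25 (m(j) = -3/((-5)²) = -3/25)
m(O)*88 = -3/25*88 = -264/25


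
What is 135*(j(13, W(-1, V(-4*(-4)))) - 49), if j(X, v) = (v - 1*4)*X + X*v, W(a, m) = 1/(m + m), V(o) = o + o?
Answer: -434565/32 ≈ -13580.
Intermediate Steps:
V(o) = 2*o
W(a, m) = 1/(2*m)
j(X, v) = X*v + X*(-4 + v) (j(X, v) = (v - 4)*X + X*v = (-4 + v)*X + X*v = X*(-4 + v) + X*v = X*v + X*(-4 + v))
135*(j(13, W(-1, V(-4*(-4)))) - 49) = 135*(2*13*(-2 + 1/(2*((2*(-4*(-4)))))) - 49) = 135*(2*13*(-2 + 1/(2*((2*16)))) - 49) = 135*(2*13*(-2 + (½)/32) - 49) = 135*(2*13*(-2 + (½)*(1/32)) - 49) = 135*(2*13*(-2 + 1/64) - 49) = 135*(2*13*(-127/64) - 49) = 135*(-1651/32 - 49) = 135*(-3219/32) = -434565/32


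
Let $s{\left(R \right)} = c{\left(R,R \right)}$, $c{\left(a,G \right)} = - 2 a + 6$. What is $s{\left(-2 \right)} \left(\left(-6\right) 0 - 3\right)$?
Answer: $-30$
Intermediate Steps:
$c{\left(a,G \right)} = 6 - 2 a$
$s{\left(R \right)} = 6 - 2 R$
$s{\left(-2 \right)} \left(\left(-6\right) 0 - 3\right) = \left(6 - -4\right) \left(\left(-6\right) 0 - 3\right) = \left(6 + 4\right) \left(0 - 3\right) = 10 \left(-3\right) = -30$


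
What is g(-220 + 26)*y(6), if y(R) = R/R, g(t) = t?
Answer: -194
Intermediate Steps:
y(R) = 1
g(-220 + 26)*y(6) = (-220 + 26)*1 = -194*1 = -194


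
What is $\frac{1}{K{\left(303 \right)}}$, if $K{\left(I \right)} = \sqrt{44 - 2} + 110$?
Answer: $\frac{55}{6029} - \frac{\sqrt{42}}{12058} \approx 0.0085851$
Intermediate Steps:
$K{\left(I \right)} = 110 + \sqrt{42}$ ($K{\left(I \right)} = \sqrt{42} + 110 = 110 + \sqrt{42}$)
$\frac{1}{K{\left(303 \right)}} = \frac{1}{110 + \sqrt{42}}$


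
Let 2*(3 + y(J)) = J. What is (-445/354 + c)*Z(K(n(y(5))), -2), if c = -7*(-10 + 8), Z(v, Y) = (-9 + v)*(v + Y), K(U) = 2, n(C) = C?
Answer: 0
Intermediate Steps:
y(J) = -3 + J/2
Z(v, Y) = (-9 + v)*(Y + v)
c = 14 (c = -7*(-2) = 14)
(-445/354 + c)*Z(K(n(y(5))), -2) = (-445/354 + 14)*(2² - 9*(-2) - 9*2 - 2*2) = (-445*1/354 + 14)*(4 + 18 - 18 - 4) = (-445/354 + 14)*0 = (4511/354)*0 = 0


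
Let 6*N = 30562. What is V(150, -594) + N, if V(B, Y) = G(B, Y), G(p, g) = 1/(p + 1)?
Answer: 2307434/453 ≈ 5093.7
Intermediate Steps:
N = 15281/3 (N = (1/6)*30562 = 15281/3 ≈ 5093.7)
G(p, g) = 1/(1 + p)
V(B, Y) = 1/(1 + B)
V(150, -594) + N = 1/(1 + 150) + 15281/3 = 1/151 + 15281/3 = 2307434/453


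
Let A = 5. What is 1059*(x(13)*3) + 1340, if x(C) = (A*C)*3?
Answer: 620855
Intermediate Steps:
x(C) = 15*C (x(C) = (5*C)*3 = 15*C)
1059*(x(13)*3) + 1340 = 1059*((15*13)*3) + 1340 = 1059*(195*3) + 1340 = 1059*585 + 1340 = 619515 + 1340 = 620855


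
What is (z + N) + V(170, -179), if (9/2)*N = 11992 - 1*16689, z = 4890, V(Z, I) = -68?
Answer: 34004/9 ≈ 3778.2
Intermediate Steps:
N = -9394/9 (N = 2*(11992 - 1*16689)/9 = 2*(11992 - 16689)/9 = (2/9)*(-4697) = -9394/9 ≈ -1043.8)
(z + N) + V(170, -179) = (4890 - 9394/9) - 68 = 34616/9 - 68 = 34004/9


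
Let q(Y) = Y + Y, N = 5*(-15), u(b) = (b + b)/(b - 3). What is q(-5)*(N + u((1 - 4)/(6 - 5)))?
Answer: 740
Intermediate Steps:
u(b) = 2*b/(-3 + b) (u(b) = (2*b)/(-3 + b) = 2*b/(-3 + b))
N = -75
q(Y) = 2*Y
q(-5)*(N + u((1 - 4)/(6 - 5))) = (2*(-5))*(-75 + 2*((1 - 4)/(6 - 5))/(-3 + (1 - 4)/(6 - 5))) = -10*(-75 + 2*(-3/1)/(-3 - 3/1)) = -10*(-75 + 2*(-3*1)/(-3 - 3*1)) = -10*(-75 + 2*(-3)/(-3 - 3)) = -10*(-75 + 2*(-3)/(-6)) = -10*(-75 + 2*(-3)*(-1/6)) = -10*(-75 + 1) = -10*(-74) = 740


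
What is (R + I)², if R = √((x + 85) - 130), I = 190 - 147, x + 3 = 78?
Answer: (43 + √30)² ≈ 2350.0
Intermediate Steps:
x = 75 (x = -3 + 78 = 75)
I = 43
R = √30 (R = √((75 + 85) - 130) = √(160 - 130) = √30 ≈ 5.4772)
(R + I)² = (√30 + 43)² = (43 + √30)²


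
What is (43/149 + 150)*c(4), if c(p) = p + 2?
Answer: 134358/149 ≈ 901.73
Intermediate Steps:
c(p) = 2 + p
(43/149 + 150)*c(4) = (43/149 + 150)*(2 + 4) = (43*(1/149) + 150)*6 = (43/149 + 150)*6 = (22393/149)*6 = 134358/149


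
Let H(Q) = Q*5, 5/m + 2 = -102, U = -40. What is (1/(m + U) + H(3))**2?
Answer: 3890141641/17347225 ≈ 224.25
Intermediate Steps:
m = -5/104 (m = 5/(-2 - 102) = 5/(-104) = 5*(-1/104) = -5/104 ≈ -0.048077)
H(Q) = 5*Q
(1/(m + U) + H(3))**2 = (1/(-5/104 - 40) + 5*3)**2 = (1/(-4165/104) + 15)**2 = (-104/4165 + 15)**2 = (62371/4165)**2 = 3890141641/17347225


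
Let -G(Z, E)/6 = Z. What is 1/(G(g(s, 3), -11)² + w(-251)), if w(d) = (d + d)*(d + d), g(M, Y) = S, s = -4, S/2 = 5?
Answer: 1/255604 ≈ 3.9123e-6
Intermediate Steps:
S = 10 (S = 2*5 = 10)
g(M, Y) = 10
G(Z, E) = -6*Z
w(d) = 4*d² (w(d) = (2*d)*(2*d) = 4*d²)
1/(G(g(s, 3), -11)² + w(-251)) = 1/((-6*10)² + 4*(-251)²) = 1/((-60)² + 4*63001) = 1/(3600 + 252004) = 1/255604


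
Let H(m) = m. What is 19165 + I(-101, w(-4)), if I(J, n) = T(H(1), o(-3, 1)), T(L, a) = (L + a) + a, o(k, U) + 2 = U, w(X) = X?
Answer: 19164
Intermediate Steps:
o(k, U) = -2 + U
T(L, a) = L + 2*a
I(J, n) = -1 (I(J, n) = 1 + 2*(-2 + 1) = 1 + 2*(-1) = 1 - 2 = -1)
19165 + I(-101, w(-4)) = 19165 - 1 = 19164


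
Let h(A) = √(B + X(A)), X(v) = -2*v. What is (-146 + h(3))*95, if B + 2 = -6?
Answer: -13870 + 95*I*√14 ≈ -13870.0 + 355.46*I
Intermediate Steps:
B = -8 (B = -2 - 6 = -8)
h(A) = √(-8 - 2*A)
(-146 + h(3))*95 = (-146 + √(-8 - 2*3))*95 = (-146 + √(-8 - 6))*95 = (-146 + √(-14))*95 = (-146 + I*√14)*95 = -13870 + 95*I*√14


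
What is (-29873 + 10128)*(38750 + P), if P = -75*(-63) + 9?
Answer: -858591580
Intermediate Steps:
P = 4734 (P = 4725 + 9 = 4734)
(-29873 + 10128)*(38750 + P) = (-29873 + 10128)*(38750 + 4734) = -19745*43484 = -858591580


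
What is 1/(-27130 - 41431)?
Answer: -1/68561 ≈ -1.4586e-5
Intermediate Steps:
1/(-27130 - 41431) = 1/(-68561) = -1/68561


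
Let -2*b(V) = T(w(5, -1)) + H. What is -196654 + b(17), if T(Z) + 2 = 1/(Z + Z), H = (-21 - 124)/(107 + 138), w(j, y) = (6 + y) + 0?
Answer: -192719699/980 ≈ -1.9665e+5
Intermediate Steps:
w(j, y) = 6 + y
H = -29/49 (H = -145/245 = -145*1/245 = -29/49 ≈ -0.59184)
T(Z) = -2 + 1/(2*Z) (T(Z) = -2 + 1/(Z + Z) = -2 + 1/(2*Z))
b(V) = 1221/980 (b(V) = -((-2 + 1/(2*(6 - 1))) - 29/49)/2 = -((-2 + (1/2)/5) - 29/49)/2 = -((-2 + (1/2)*(1/5)) - 29/49)/2 = -((-2 + 1/10) - 29/49)/2 = -(-19/10 - 29/49)/2 = -1/2*(-1221/490) = 1221/980)
-196654 + b(17) = -196654 + 1221/980 = -192719699/980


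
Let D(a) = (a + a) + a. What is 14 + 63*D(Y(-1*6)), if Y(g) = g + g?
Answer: -2254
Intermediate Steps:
Y(g) = 2*g
D(a) = 3*a (D(a) = 2*a + a = 3*a)
14 + 63*D(Y(-1*6)) = 14 + 63*(3*(2*(-1*6))) = 14 + 63*(3*(2*(-6))) = 14 + 63*(3*(-12)) = 14 + 63*(-36) = 14 - 2268 = -2254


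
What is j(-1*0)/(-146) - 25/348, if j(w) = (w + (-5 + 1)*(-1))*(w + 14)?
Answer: -11569/25404 ≈ -0.45540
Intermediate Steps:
j(w) = (4 + w)*(14 + w) (j(w) = (w - 4*(-1))*(14 + w) = (w + 4)*(14 + w) = (4 + w)*(14 + w))
j(-1*0)/(-146) - 25/348 = (56 + (-1*0)**2 + 18*(-1*0))/(-146) - 25/348 = (56 + 0**2 + 18*0)*(-1/146) - 25*1/348 = (56 + 0 + 0)*(-1/146) - 25/348 = 56*(-1/146) - 25/348 = -28/73 - 25/348 = -11569/25404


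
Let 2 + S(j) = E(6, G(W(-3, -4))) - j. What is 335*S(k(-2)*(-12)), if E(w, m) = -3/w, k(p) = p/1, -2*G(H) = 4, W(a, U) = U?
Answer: -17755/2 ≈ -8877.5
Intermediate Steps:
G(H) = -2 (G(H) = -½*4 = -2)
k(p) = p (k(p) = p*1 = p)
S(j) = -5/2 - j (S(j) = -2 + (-3/6 - j) = -2 + (-3*⅙ - j) = -2 + (-½ - j) = -5/2 - j)
335*S(k(-2)*(-12)) = 335*(-5/2 - (-2)*(-12)) = 335*(-5/2 - 1*24) = 335*(-5/2 - 24) = 335*(-53/2) = -17755/2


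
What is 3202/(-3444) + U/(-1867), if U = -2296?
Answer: 964645/3214974 ≈ 0.30005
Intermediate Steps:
3202/(-3444) + U/(-1867) = 3202/(-3444) - 2296/(-1867) = 3202*(-1/3444) - 2296*(-1/1867) = -1601/1722 + 2296/1867 = 964645/3214974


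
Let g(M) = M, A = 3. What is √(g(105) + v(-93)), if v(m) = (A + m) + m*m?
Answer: 38*√6 ≈ 93.081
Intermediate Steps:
v(m) = 3 + m + m² (v(m) = (3 + m) + m*m = (3 + m) + m² = 3 + m + m²)
√(g(105) + v(-93)) = √(105 + (3 - 93 + (-93)²)) = √(105 + (3 - 93 + 8649)) = √(105 + 8559) = √8664 = 38*√6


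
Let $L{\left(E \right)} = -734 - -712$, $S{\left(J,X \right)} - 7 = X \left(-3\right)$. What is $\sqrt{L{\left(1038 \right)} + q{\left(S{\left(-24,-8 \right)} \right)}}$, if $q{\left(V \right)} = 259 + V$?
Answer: $2 \sqrt{67} \approx 16.371$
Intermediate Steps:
$S{\left(J,X \right)} = 7 - 3 X$ ($S{\left(J,X \right)} = 7 + X \left(-3\right) = 7 - 3 X$)
$L{\left(E \right)} = -22$ ($L{\left(E \right)} = -734 + 712 = -22$)
$\sqrt{L{\left(1038 \right)} + q{\left(S{\left(-24,-8 \right)} \right)}} = \sqrt{-22 + \left(259 + \left(7 - -24\right)\right)} = \sqrt{-22 + \left(259 + \left(7 + 24\right)\right)} = \sqrt{-22 + \left(259 + 31\right)} = \sqrt{-22 + 290} = \sqrt{268} = 2 \sqrt{67}$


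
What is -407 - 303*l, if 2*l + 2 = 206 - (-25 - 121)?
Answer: -53432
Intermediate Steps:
l = 175 (l = -1 + (206 - (-25 - 121))/2 = -1 + (206 - 1*(-146))/2 = -1 + (206 + 146)/2 = -1 + (½)*352 = -1 + 176 = 175)
-407 - 303*l = -407 - 303*175 = -407 - 53025 = -53432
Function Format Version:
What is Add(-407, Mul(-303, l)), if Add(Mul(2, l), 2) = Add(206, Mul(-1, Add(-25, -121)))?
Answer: -53432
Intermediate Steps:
l = 175 (l = Add(-1, Mul(Rational(1, 2), Add(206, Mul(-1, Add(-25, -121))))) = Add(-1, Mul(Rational(1, 2), Add(206, Mul(-1, -146)))) = Add(-1, Mul(Rational(1, 2), Add(206, 146))) = Add(-1, Mul(Rational(1, 2), 352)) = Add(-1, 176) = 175)
Add(-407, Mul(-303, l)) = Add(-407, Mul(-303, 175)) = Add(-407, -53025) = -53432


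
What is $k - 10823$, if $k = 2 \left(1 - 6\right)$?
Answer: $-10833$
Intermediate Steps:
$k = -10$ ($k = 2 \left(-5\right) = -10$)
$k - 10823 = -10 - 10823 = -10833$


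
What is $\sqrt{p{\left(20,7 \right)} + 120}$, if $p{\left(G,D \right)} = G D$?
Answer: $2 \sqrt{65} \approx 16.125$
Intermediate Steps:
$p{\left(G,D \right)} = D G$
$\sqrt{p{\left(20,7 \right)} + 120} = \sqrt{7 \cdot 20 + 120} = \sqrt{140 + 120} = \sqrt{260} = 2 \sqrt{65}$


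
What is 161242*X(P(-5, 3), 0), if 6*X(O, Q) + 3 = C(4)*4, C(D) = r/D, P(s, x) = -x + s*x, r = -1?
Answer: -322484/3 ≈ -1.0749e+5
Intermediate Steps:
C(D) = -1/D
X(O, Q) = -⅔ (X(O, Q) = -½ + (-1/4*4)/6 = -½ + (-1*¼*4)/6 = -½ + (-¼*4)/6 = -½ + (⅙)*(-1) = -½ - ⅙ = -⅔)
161242*X(P(-5, 3), 0) = 161242*(-⅔) = -322484/3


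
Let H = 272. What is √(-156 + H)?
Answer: 2*√29 ≈ 10.770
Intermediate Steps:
√(-156 + H) = √(-156 + 272) = √116 = 2*√29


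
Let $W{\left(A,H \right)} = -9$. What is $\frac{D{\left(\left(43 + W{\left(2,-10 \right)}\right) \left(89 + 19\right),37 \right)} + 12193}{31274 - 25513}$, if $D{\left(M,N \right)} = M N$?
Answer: $\frac{21151}{823} \approx 25.7$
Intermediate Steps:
$\frac{D{\left(\left(43 + W{\left(2,-10 \right)}\right) \left(89 + 19\right),37 \right)} + 12193}{31274 - 25513} = \frac{\left(43 - 9\right) \left(89 + 19\right) 37 + 12193}{31274 - 25513} = \frac{34 \cdot 108 \cdot 37 + 12193}{5761} = \left(3672 \cdot 37 + 12193\right) \frac{1}{5761} = \left(135864 + 12193\right) \frac{1}{5761} = 148057 \cdot \frac{1}{5761} = \frac{21151}{823}$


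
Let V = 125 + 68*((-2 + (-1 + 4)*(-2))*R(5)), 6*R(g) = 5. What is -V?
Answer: 985/3 ≈ 328.33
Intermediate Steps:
R(g) = ⅚ (R(g) = (⅙)*5 = ⅚)
V = -985/3 (V = 125 + 68*((-2 + (-1 + 4)*(-2))*(⅚)) = 125 + 68*((-2 + 3*(-2))*(⅚)) = 125 + 68*((-2 - 6)*(⅚)) = 125 + 68*(-8*⅚) = 125 + 68*(-20/3) = 125 - 1360/3 = -985/3 ≈ -328.33)
-V = -1*(-985/3) = 985/3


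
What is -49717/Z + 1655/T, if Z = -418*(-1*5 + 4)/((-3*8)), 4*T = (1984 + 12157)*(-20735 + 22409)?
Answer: 7061415778058/2473727553 ≈ 2854.6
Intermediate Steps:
T = 11836017/2 (T = ((1984 + 12157)*(-20735 + 22409))/4 = (14141*1674)/4 = (¼)*23672034 = 11836017/2 ≈ 5.9180e+6)
Z = -209/12 (Z = -418*(-5 + 4)/(-24) = -(-418)*(-1)/24 = -418*1/24 = -209/12 ≈ -17.417)
-49717/Z + 1655/T = -49717/(-209/12) + 1655/(11836017/2) = -49717*(-12/209) + 1655*(2/11836017) = 596604/209 + 3310/11836017 = 7061415778058/2473727553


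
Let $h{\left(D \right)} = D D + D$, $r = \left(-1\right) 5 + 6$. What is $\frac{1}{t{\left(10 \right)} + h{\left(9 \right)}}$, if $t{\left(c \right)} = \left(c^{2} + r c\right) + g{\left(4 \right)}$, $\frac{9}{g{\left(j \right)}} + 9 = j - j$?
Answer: $\frac{1}{199} \approx 0.0050251$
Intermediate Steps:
$r = 1$ ($r = -5 + 6 = 1$)
$h{\left(D \right)} = D + D^{2}$ ($h{\left(D \right)} = D^{2} + D = D + D^{2}$)
$g{\left(j \right)} = -1$ ($g{\left(j \right)} = \frac{9}{-9 + \left(j - j\right)} = \frac{9}{-9 + 0} = \frac{9}{-9} = 9 \left(- \frac{1}{9}\right) = -1$)
$t{\left(c \right)} = -1 + c + c^{2}$ ($t{\left(c \right)} = \left(c^{2} + 1 c\right) - 1 = \left(c^{2} + c\right) - 1 = \left(c + c^{2}\right) - 1 = -1 + c + c^{2}$)
$\frac{1}{t{\left(10 \right)} + h{\left(9 \right)}} = \frac{1}{\left(-1 + 10 + 10^{2}\right) + 9 \left(1 + 9\right)} = \frac{1}{\left(-1 + 10 + 100\right) + 9 \cdot 10} = \frac{1}{109 + 90} = \frac{1}{199}$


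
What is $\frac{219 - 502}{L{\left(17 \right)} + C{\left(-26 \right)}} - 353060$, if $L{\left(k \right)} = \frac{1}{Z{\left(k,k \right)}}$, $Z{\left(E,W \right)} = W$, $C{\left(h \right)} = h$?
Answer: $- \frac{155694649}{441} \approx -3.5305 \cdot 10^{5}$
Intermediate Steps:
$L{\left(k \right)} = \frac{1}{k}$
$\frac{219 - 502}{L{\left(17 \right)} + C{\left(-26 \right)}} - 353060 = \frac{219 - 502}{\frac{1}{17} - 26} - 353060 = - \frac{283}{\frac{1}{17} - 26} - 353060 = - \frac{283}{- \frac{441}{17}} - 353060 = \left(-283\right) \left(- \frac{17}{441}\right) - 353060 = \frac{4811}{441} - 353060 = - \frac{155694649}{441}$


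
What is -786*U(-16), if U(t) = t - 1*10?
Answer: 20436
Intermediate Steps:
U(t) = -10 + t (U(t) = t - 10 = -10 + t)
-786*U(-16) = -786*(-10 - 16) = -786*(-26) = 20436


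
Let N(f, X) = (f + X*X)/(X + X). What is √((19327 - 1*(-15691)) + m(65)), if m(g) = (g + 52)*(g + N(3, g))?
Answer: √1160705/5 ≈ 215.47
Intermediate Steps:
N(f, X) = (f + X²)/(2*X) (N(f, X) = (f + X²)/((2*X)) = (f + X²)*(1/(2*X)) = (f + X²)/(2*X))
m(g) = (52 + g)*(g + (3 + g²)/(2*g)) (m(g) = (g + 52)*(g + (3 + g²)/(2*g)) = (52 + g)*(g + (3 + g²)/(2*g)))
√((19327 - 1*(-15691)) + m(65)) = √((19327 - 1*(-15691)) + (3/2 + 78*65 + 78/65 + (3/2)*65²)) = √((19327 + 15691) + (3/2 + 5070 + 78*(1/65) + (3/2)*4225)) = √(35018 + (3/2 + 5070 + 6/5 + 12675/2)) = √(35018 + 57051/5) = √(232141/5) = √1160705/5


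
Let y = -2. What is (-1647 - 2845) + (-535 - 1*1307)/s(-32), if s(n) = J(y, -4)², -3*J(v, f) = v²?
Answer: -44225/8 ≈ -5528.1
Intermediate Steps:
J(v, f) = -v²/3
s(n) = 16/9 (s(n) = (-⅓*(-2)²)² = (-⅓*4)² = (-4/3)² = 16/9)
(-1647 - 2845) + (-535 - 1*1307)/s(-32) = (-1647 - 2845) + (-535 - 1*1307)/(16/9) = -4492 + (-535 - 1307)*(9/16) = -4492 - 1842*9/16 = -4492 - 8289/8 = -44225/8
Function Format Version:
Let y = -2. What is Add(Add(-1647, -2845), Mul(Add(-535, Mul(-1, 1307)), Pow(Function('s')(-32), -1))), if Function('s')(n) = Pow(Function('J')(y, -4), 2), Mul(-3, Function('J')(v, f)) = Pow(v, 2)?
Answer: Rational(-44225, 8) ≈ -5528.1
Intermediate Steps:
Function('J')(v, f) = Mul(Rational(-1, 3), Pow(v, 2))
Function('s')(n) = Rational(16, 9) (Function('s')(n) = Pow(Mul(Rational(-1, 3), Pow(-2, 2)), 2) = Pow(Mul(Rational(-1, 3), 4), 2) = Pow(Rational(-4, 3), 2) = Rational(16, 9))
Add(Add(-1647, -2845), Mul(Add(-535, Mul(-1, 1307)), Pow(Function('s')(-32), -1))) = Add(Add(-1647, -2845), Mul(Add(-535, Mul(-1, 1307)), Pow(Rational(16, 9), -1))) = Add(-4492, Mul(Add(-535, -1307), Rational(9, 16))) = Add(-4492, Mul(-1842, Rational(9, 16))) = Add(-4492, Rational(-8289, 8)) = Rational(-44225, 8)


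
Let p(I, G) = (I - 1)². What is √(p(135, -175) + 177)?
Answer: √18133 ≈ 134.66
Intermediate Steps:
p(I, G) = (-1 + I)²
√(p(135, -175) + 177) = √((-1 + 135)² + 177) = √(134² + 177) = √(17956 + 177) = √18133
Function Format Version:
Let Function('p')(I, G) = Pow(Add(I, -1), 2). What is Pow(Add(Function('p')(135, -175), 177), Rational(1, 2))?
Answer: Pow(18133, Rational(1, 2)) ≈ 134.66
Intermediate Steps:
Function('p')(I, G) = Pow(Add(-1, I), 2)
Pow(Add(Function('p')(135, -175), 177), Rational(1, 2)) = Pow(Add(Pow(Add(-1, 135), 2), 177), Rational(1, 2)) = Pow(Add(Pow(134, 2), 177), Rational(1, 2)) = Pow(Add(17956, 177), Rational(1, 2)) = Pow(18133, Rational(1, 2))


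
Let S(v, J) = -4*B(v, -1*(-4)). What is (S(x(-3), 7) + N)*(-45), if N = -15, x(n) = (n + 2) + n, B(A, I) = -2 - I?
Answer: -405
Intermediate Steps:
x(n) = 2 + 2*n (x(n) = (2 + n) + n = 2 + 2*n)
S(v, J) = 24 (S(v, J) = -4*(-2 - (-1)*(-4)) = -4*(-2 - 1*4) = -4*(-2 - 4) = -4*(-6) = 24)
(S(x(-3), 7) + N)*(-45) = (24 - 15)*(-45) = 9*(-45) = -405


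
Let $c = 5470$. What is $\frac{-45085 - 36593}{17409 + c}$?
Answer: $- \frac{81678}{22879} \approx -3.57$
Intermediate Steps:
$\frac{-45085 - 36593}{17409 + c} = \frac{-45085 - 36593}{17409 + 5470} = - \frac{81678}{22879}$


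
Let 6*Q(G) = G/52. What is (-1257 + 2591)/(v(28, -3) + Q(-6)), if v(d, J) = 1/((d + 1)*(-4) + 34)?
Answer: -2844088/67 ≈ -42449.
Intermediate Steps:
Q(G) = G/312 (Q(G) = (G/52)/6 = G/312)
v(d, J) = 1/(30 - 4*d) (v(d, J) = 1/((1 + d)*(-4) + 34) = 1/((-4 - 4*d) + 34) = 1/(30 - 4*d))
(-1257 + 2591)/(v(28, -3) + Q(-6)) = (-1257 + 2591)/(-1/(-30 + 4*28) + (1/312)*(-6)) = 1334/(-1/(-30 + 112) - 1/52) = 1334/(-1/82 - 1/52) = 1334/(-67/2132) = 1334*(-2132/67) = -2844088/67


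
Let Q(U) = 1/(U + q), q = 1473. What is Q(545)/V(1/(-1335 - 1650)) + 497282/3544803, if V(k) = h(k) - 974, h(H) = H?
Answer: 2917600119089761/20797766988047514 ≈ 0.14028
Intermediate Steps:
V(k) = -974 + k (V(k) = k - 974 = -974 + k)
Q(U) = 1/(1473 + U) (Q(U) = 1/(U + 1473) = 1/(1473 + U))
Q(545)/V(1/(-1335 - 1650)) + 497282/3544803 = 1/((1473 + 545)*(-974 + 1/(-1335 - 1650))) + 497282/3544803 = 1/(2018*(-974 + 1/(-2985))) + 497282*(1/3544803) = 1/(2018*(-974 - 1/2985)) + 497282/3544803 = 1/(2018*(-2907391/2985)) + 497282/3544803 = (1/2018)*(-2985/2907391) + 497282/3544803 = -2985/5867115038 + 497282/3544803 = 2917600119089761/20797766988047514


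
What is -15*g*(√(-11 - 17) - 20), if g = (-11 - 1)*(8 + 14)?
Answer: -79200 + 7920*I*√7 ≈ -79200.0 + 20954.0*I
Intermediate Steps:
g = -264 (g = -12*22 = -264)
-15*g*(√(-11 - 17) - 20) = -(-3960)*(√(-11 - 17) - 20) = -(-3960)*(√(-28) - 20) = -(-3960)*(2*I*√7 - 20) = -(-3960)*(-20 + 2*I*√7) = -15*(5280 - 528*I*√7) = -79200 + 7920*I*√7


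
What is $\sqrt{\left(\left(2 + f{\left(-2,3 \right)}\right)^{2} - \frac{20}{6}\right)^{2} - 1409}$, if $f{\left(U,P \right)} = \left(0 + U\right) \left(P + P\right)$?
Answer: $\frac{\sqrt{71419}}{3} \approx 89.081$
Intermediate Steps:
$f{\left(U,P \right)} = 2 P U$ ($f{\left(U,P \right)} = U 2 P = 2 P U$)
$\sqrt{\left(\left(2 + f{\left(-2,3 \right)}\right)^{2} - \frac{20}{6}\right)^{2} - 1409} = \sqrt{\left(\left(2 + 2 \cdot 3 \left(-2\right)\right)^{2} - \frac{20}{6}\right)^{2} - 1409} = \sqrt{\left(\left(2 - 12\right)^{2} - \frac{10}{3}\right)^{2} - 1409} = \sqrt{\left(\left(-10\right)^{2} - \frac{10}{3}\right)^{2} - 1409} = \sqrt{\left(100 - \frac{10}{3}\right)^{2} - 1409} = \sqrt{\left(\frac{290}{3}\right)^{2} - 1409} = \sqrt{\frac{84100}{9} - 1409} = \sqrt{\frac{71419}{9}} = \frac{\sqrt{71419}}{3}$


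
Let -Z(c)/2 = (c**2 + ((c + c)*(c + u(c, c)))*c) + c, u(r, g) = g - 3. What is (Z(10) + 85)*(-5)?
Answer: 34675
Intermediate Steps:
u(r, g) = -3 + g
Z(c) = -2*c - 2*c**2 - 4*c**2*(-3 + 2*c) (Z(c) = -2*((c**2 + ((c + c)*(c + (-3 + c)))*c) + c) = -2*((c**2 + ((2*c)*(-3 + 2*c))*c) + c) = -2*((c**2 + (2*c*(-3 + 2*c))*c) + c) = -2*((c**2 + 2*c**2*(-3 + 2*c)) + c) = -2*(c + c**2 + 2*c**2*(-3 + 2*c)) = -2*c - 2*c**2 - 4*c**2*(-3 + 2*c))
(Z(10) + 85)*(-5) = (2*10*(-1 - 4*10**2 + 5*10) + 85)*(-5) = (2*10*(-1 - 4*100 + 50) + 85)*(-5) = (2*10*(-1 - 400 + 50) + 85)*(-5) = (2*10*(-351) + 85)*(-5) = (-7020 + 85)*(-5) = -6935*(-5) = 34675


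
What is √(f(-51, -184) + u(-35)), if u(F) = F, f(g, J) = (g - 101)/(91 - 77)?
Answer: I*√2247/7 ≈ 6.7718*I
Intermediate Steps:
f(g, J) = -101/14 + g/14 (f(g, J) = (-101 + g)/14 = (-101 + g)*(1/14) = -101/14 + g/14)
√(f(-51, -184) + u(-35)) = √((-101/14 + (1/14)*(-51)) - 35) = √((-101/14 - 51/14) - 35) = √(-76/7 - 35) = √(-321/7) = I*√2247/7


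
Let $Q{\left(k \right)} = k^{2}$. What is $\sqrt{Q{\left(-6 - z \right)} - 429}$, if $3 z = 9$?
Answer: $2 i \sqrt{87} \approx 18.655 i$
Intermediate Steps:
$z = 3$ ($z = \frac{1}{3} \cdot 9 = 3$)
$\sqrt{Q{\left(-6 - z \right)} - 429} = \sqrt{\left(-6 - 3\right)^{2} - 429} = \sqrt{\left(-9\right)^{2} - 429} = \sqrt{81 - 429} = \sqrt{-348} = 2 i \sqrt{87}$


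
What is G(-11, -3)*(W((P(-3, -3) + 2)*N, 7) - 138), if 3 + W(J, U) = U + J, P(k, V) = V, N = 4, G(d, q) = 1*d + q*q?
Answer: 276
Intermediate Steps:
G(d, q) = d + q²
W(J, U) = -3 + J + U (W(J, U) = -3 + (U + J) = -3 + (J + U) = -3 + J + U)
G(-11, -3)*(W((P(-3, -3) + 2)*N, 7) - 138) = (-11 + (-3)²)*((-3 + (-3 + 2)*4 + 7) - 138) = (-11 + 9)*((-3 - 1*4 + 7) - 138) = -2*((-3 - 4 + 7) - 138) = -2*(0 - 138) = -2*(-138) = 276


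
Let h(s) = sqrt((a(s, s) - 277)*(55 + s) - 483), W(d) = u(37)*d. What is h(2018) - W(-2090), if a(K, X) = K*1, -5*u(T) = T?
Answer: -15466 + sqrt(3608610) ≈ -13566.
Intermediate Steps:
u(T) = -T/5
a(K, X) = K
W(d) = -37*d/5 (W(d) = (-1/5*37)*d = -37*d/5)
h(s) = sqrt(-483 + (-277 + s)*(55 + s)) (h(s) = sqrt((s - 277)*(55 + s) - 483) = sqrt((-277 + s)*(55 + s) - 483) = sqrt(-483 + (-277 + s)*(55 + s)))
h(2018) - W(-2090) = sqrt(-15718 + 2018**2 - 222*2018) - (-37)*(-2090)/5 = sqrt(-15718 + 4072324 - 447996) - 1*15466 = sqrt(3608610) - 15466 = -15466 + sqrt(3608610)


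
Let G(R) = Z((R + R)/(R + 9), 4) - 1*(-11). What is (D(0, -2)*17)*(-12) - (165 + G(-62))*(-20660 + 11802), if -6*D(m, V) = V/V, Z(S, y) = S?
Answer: 83727618/53 ≈ 1.5798e+6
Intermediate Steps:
G(R) = 11 + 2*R/(9 + R) (G(R) = (R + R)/(R + 9) - 1*(-11) = (2*R)/(9 + R) + 11 = 2*R/(9 + R) + 11 = 11 + 2*R/(9 + R))
D(m, V) = -1/6 (D(m, V) = -V/(6*V) = -1/6*1 = -1/6)
(D(0, -2)*17)*(-12) - (165 + G(-62))*(-20660 + 11802) = -1/6*17*(-12) - (165 + (99 + 13*(-62))/(9 - 62))*(-20660 + 11802) = -17/6*(-12) - (165 + (99 - 806)/(-53))*(-8858) = 34 - (165 - 1/53*(-707))*(-8858) = 34 - (165 + 707/53)*(-8858) = 34 - 9452*(-8858)/53 = 34 - 1*(-83725816/53) = 34 + 83725816/53 = 83727618/53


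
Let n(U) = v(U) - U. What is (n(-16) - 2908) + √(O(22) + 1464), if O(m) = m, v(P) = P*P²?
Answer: -6988 + √1486 ≈ -6949.5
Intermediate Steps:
v(P) = P³
n(U) = U³ - U
(n(-16) - 2908) + √(O(22) + 1464) = (((-16)³ - 1*(-16)) - 2908) + √(22 + 1464) = ((-4096 + 16) - 2908) + √1486 = (-4080 - 2908) + √1486 = -6988 + √1486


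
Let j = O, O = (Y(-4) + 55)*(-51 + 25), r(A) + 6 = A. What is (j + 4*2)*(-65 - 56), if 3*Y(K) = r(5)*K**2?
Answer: 465850/3 ≈ 1.5528e+5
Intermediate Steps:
r(A) = -6 + A
Y(K) = -K**2/3 (Y(K) = ((-6 + 5)*K**2)/3 = (-K**2)/3 = -K**2/3)
O = -3874/3 (O = (-1/3*(-4)**2 + 55)*(-51 + 25) = (-1/3*16 + 55)*(-26) = (-16/3 + 55)*(-26) = (149/3)*(-26) = -3874/3 ≈ -1291.3)
j = -3874/3 ≈ -1291.3
(j + 4*2)*(-65 - 56) = (-3874/3 + 4*2)*(-65 - 56) = (-3874/3 + 8)*(-121) = -3850/3*(-121) = 465850/3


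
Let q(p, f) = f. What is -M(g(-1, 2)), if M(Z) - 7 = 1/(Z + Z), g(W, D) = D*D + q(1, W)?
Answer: -43/6 ≈ -7.1667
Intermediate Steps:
g(W, D) = W + D**2 (g(W, D) = D*D + W = D**2 + W = W + D**2)
M(Z) = 7 + 1/(2*Z) (M(Z) = 7 + 1/(Z + Z) = 7 + 1/(2*Z))
-M(g(-1, 2)) = -(7 + 1/(2*(-1 + 2**2))) = -(7 + 1/(2*(-1 + 4))) = -(7 + (1/2)/3) = -(7 + (1/2)*(1/3)) = -(7 + 1/6) = -1*43/6 = -43/6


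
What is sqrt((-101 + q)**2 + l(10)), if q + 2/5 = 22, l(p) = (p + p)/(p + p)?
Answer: sqrt(157634)/5 ≈ 79.406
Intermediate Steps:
l(p) = 1 (l(p) = (2*p)/((2*p)) = (2*p)*(1/(2*p)) = 1)
q = 108/5 (q = -2/5 + 22 = 108/5 ≈ 21.600)
sqrt((-101 + q)**2 + l(10)) = sqrt((-101 + 108/5)**2 + 1) = sqrt((-397/5)**2 + 1) = sqrt(157609/25 + 1) = sqrt(157634/25) = sqrt(157634)/5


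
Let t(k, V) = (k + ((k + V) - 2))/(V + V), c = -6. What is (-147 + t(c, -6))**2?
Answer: 190096/9 ≈ 21122.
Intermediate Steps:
t(k, V) = (-2 + V + 2*k)/(2*V) (t(k, V) = (k + ((V + k) - 2))/((2*V)) = (k + (-2 + V + k))*(1/(2*V)) = (-2 + V + 2*k)*(1/(2*V)) = (-2 + V + 2*k)/(2*V))
(-147 + t(c, -6))**2 = (-147 + (-1 - 6 + (1/2)*(-6))/(-6))**2 = (-147 - (-1 - 6 - 3)/6)**2 = (-147 - 1/6*(-10))**2 = (-147 + 5/3)**2 = (-436/3)**2 = 190096/9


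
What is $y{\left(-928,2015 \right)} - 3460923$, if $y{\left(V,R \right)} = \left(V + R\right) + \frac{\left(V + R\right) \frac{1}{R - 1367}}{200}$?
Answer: $- \frac{448394744513}{129600} \approx -3.4598 \cdot 10^{6}$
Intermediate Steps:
$y{\left(V,R \right)} = R + V + \frac{R + V}{200 \left(-1367 + R\right)}$ ($y{\left(V,R \right)} = \left(R + V\right) + \frac{R + V}{-1367 + R} \frac{1}{200} = \left(R + V\right) + \frac{R + V}{200 \left(-1367 + R\right)} = R + V + \frac{R + V}{200 \left(-1367 + R\right)}$)
$y{\left(-928,2015 \right)} - 3460923 = \frac{2015^{2} - \frac{110179797}{40} - - \frac{31714284}{25} + 2015 \left(-928\right)}{-1367 + 2015} - 3460923 = \frac{4060225 - \frac{110179797}{40} + \frac{31714284}{25} - 1869920}{648} - 3460923 = \frac{1}{648} \cdot \frac{140876287}{200} - 3460923 = \frac{140876287}{129600} - 3460923 = - \frac{448394744513}{129600}$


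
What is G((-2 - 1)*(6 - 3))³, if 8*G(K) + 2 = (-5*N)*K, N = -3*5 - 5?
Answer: -91733851/64 ≈ -1.4333e+6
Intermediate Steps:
N = -20 (N = -15 - 5 = -20)
G(K) = -¼ + 25*K/2 (G(K) = -¼ + ((-5*(-20))*K)/8 = -¼ + (100*K)/8 = -¼ + 25*K/2)
G((-2 - 1)*(6 - 3))³ = (-¼ + 25*((-2 - 1)*(6 - 3))/2)³ = (-¼ + 25*(-3*3)/2)³ = (-¼ + (25/2)*(-9))³ = (-¼ - 225/2)³ = (-451/4)³ = -91733851/64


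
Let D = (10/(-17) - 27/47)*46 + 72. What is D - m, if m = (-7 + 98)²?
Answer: -6601725/799 ≈ -8262.5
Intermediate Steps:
m = 8281 (m = 91² = 8281)
D = 14794/799 (D = (10*(-1/17) - 27*1/47)*46 + 72 = (-10/17 - 27/47)*46 + 72 = -929/799*46 + 72 = -42734/799 + 72 = 14794/799 ≈ 18.516)
D - m = 14794/799 - 1*8281 = 14794/799 - 8281 = -6601725/799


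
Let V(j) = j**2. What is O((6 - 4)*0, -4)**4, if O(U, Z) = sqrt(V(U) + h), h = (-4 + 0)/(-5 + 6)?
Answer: 16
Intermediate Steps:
h = -4 (h = -4/1 = -4*1 = -4)
O(U, Z) = sqrt(-4 + U**2) (O(U, Z) = sqrt(U**2 - 4) = sqrt(-4 + U**2))
O((6 - 4)*0, -4)**4 = (sqrt(-4 + ((6 - 4)*0)**2))**4 = (sqrt(-4 + (2*0)**2))**4 = (sqrt(-4 + 0**2))**4 = (sqrt(-4 + 0))**4 = (sqrt(-4))**4 = (2*I)**4 = 16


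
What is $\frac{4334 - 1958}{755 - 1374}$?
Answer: $- \frac{2376}{619} \approx -3.8384$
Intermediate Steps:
$\frac{4334 - 1958}{755 - 1374} = \frac{2376}{-619} = 2376 \left(- \frac{1}{619}\right) = - \frac{2376}{619}$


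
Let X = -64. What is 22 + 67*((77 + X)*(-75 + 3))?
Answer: -62690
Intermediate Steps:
22 + 67*((77 + X)*(-75 + 3)) = 22 + 67*((77 - 64)*(-75 + 3)) = 22 + 67*(13*(-72)) = 22 + 67*(-936) = 22 - 62712 = -62690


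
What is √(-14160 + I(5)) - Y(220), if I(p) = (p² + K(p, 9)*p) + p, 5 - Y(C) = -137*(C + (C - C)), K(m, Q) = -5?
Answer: -30145 + I*√14155 ≈ -30145.0 + 118.97*I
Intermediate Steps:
Y(C) = 5 + 137*C (Y(C) = 5 - (-137)*(C + (C - C)) = 5 - (-137)*(C + 0) = 5 - (-137)*C = 5 + 137*C)
I(p) = p² - 4*p (I(p) = (p² - 5*p) + p = p² - 4*p)
√(-14160 + I(5)) - Y(220) = √(-14160 + 5*(-4 + 5)) - (5 + 137*220) = √(-14160 + 5*1) - (5 + 30140) = √(-14160 + 5) - 1*30145 = √(-14155) - 30145 = I*√14155 - 30145 = -30145 + I*√14155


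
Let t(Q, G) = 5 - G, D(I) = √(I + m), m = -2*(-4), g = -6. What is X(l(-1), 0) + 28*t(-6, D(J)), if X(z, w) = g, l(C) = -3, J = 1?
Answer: 50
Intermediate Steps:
m = 8
D(I) = √(8 + I) (D(I) = √(I + 8) = √(8 + I))
X(z, w) = -6
X(l(-1), 0) + 28*t(-6, D(J)) = -6 + 28*(5 - √(8 + 1)) = -6 + 28*(5 - √9) = -6 + 28*(5 - 1*3) = -6 + 28*(5 - 3) = -6 + 28*2 = -6 + 56 = 50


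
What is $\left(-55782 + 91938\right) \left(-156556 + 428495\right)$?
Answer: $9832226484$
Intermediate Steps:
$\left(-55782 + 91938\right) \left(-156556 + 428495\right) = 36156 \cdot 271939 = 9832226484$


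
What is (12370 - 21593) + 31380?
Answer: 22157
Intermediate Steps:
(12370 - 21593) + 31380 = -9223 + 31380 = 22157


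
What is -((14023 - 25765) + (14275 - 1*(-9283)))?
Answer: -11816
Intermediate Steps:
-((14023 - 25765) + (14275 - 1*(-9283))) = -(-11742 + (14275 + 9283)) = -(-11742 + 23558) = -1*11816 = -11816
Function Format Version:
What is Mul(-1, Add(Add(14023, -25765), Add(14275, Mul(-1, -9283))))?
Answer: -11816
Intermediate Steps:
Mul(-1, Add(Add(14023, -25765), Add(14275, Mul(-1, -9283)))) = Mul(-1, Add(-11742, Add(14275, 9283))) = Mul(-1, Add(-11742, 23558)) = Mul(-1, 11816) = -11816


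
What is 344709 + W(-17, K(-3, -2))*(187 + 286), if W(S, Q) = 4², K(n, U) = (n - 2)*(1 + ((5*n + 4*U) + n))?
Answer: 352277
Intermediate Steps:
K(n, U) = (-2 + n)*(1 + 4*U + 6*n) (K(n, U) = (-2 + n)*(1 + ((4*U + 5*n) + n)) = (-2 + n)*(1 + (4*U + 6*n)) = (-2 + n)*(1 + 4*U + 6*n))
W(S, Q) = 16
344709 + W(-17, K(-3, -2))*(187 + 286) = 344709 + 16*(187 + 286) = 344709 + 16*473 = 344709 + 7568 = 352277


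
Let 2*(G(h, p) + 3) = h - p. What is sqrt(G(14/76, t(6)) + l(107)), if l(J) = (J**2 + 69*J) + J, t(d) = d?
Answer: sqrt(27339385)/38 ≈ 137.60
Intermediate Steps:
G(h, p) = -3 + h/2 - p/2 (G(h, p) = -3 + (h - p)/2 = -3 + (h/2 - p/2) = -3 + h/2 - p/2)
l(J) = J**2 + 70*J
sqrt(G(14/76, t(6)) + l(107)) = sqrt((-3 + (14/76)/2 - 1/2*6) + 107*(70 + 107)) = sqrt((-3 + (14*(1/76))/2 - 3) + 107*177) = sqrt((-3 + (1/2)*(7/38) - 3) + 18939) = sqrt((-3 + 7/76 - 3) + 18939) = sqrt(-449/76 + 18939) = sqrt(1438915/76) = sqrt(27339385)/38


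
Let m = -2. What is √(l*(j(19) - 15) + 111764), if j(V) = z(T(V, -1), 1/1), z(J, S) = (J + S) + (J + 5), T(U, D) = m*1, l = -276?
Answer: 2*√28838 ≈ 339.64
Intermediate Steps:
T(U, D) = -2 (T(U, D) = -2*1 = -2)
z(J, S) = 5 + S + 2*J (z(J, S) = (J + S) + (5 + J) = 5 + S + 2*J)
j(V) = 2 (j(V) = 5 + 1/1 + 2*(-2) = 5 + 1 - 4 = 2)
√(l*(j(19) - 15) + 111764) = √(-276*(2 - 15) + 111764) = √(-276*(-13) + 111764) = √(3588 + 111764) = √115352 = 2*√28838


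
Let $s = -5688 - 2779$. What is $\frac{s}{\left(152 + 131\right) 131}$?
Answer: $- \frac{8467}{37073} \approx -0.22839$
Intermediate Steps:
$s = -8467$
$\frac{s}{\left(152 + 131\right) 131} = - \frac{8467}{\left(152 + 131\right) 131} = - \frac{8467}{283 \cdot 131} = - \frac{8467}{37073}$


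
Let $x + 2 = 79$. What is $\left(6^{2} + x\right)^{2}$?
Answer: $12769$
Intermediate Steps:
$x = 77$ ($x = -2 + 79 = 77$)
$\left(6^{2} + x\right)^{2} = \left(6^{2} + 77\right)^{2} = \left(36 + 77\right)^{2} = 113^{2} = 12769$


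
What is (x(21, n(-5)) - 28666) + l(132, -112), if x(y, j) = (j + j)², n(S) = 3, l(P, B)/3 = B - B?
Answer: -28630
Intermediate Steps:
l(P, B) = 0 (l(P, B) = 3*(B - B) = 3*0 = 0)
x(y, j) = 4*j² (x(y, j) = (2*j)² = 4*j²)
(x(21, n(-5)) - 28666) + l(132, -112) = (4*3² - 28666) + 0 = (4*9 - 28666) + 0 = (36 - 28666) + 0 = -28630 + 0 = -28630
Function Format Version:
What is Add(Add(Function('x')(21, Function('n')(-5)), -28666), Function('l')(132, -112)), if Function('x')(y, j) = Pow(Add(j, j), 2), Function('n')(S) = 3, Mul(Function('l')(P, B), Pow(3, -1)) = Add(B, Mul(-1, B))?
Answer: -28630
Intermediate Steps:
Function('l')(P, B) = 0 (Function('l')(P, B) = Mul(3, Add(B, Mul(-1, B))) = Mul(3, 0) = 0)
Function('x')(y, j) = Mul(4, Pow(j, 2)) (Function('x')(y, j) = Pow(Mul(2, j), 2) = Mul(4, Pow(j, 2)))
Add(Add(Function('x')(21, Function('n')(-5)), -28666), Function('l')(132, -112)) = Add(Add(Mul(4, Pow(3, 2)), -28666), 0) = Add(Add(Mul(4, 9), -28666), 0) = Add(Add(36, -28666), 0) = Add(-28630, 0) = -28630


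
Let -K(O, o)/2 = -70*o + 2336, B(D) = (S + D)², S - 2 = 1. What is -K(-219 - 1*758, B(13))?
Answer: -31168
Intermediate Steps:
S = 3 (S = 2 + 1 = 3)
B(D) = (3 + D)²
K(O, o) = -4672 + 140*o (K(O, o) = -2*(-70*o + 2336) = -2*(2336 - 70*o) = -4672 + 140*o)
-K(-219 - 1*758, B(13)) = -(-4672 + 140*(3 + 13)²) = -(-4672 + 140*16²) = -(-4672 + 140*256) = -(-4672 + 35840) = -1*31168 = -31168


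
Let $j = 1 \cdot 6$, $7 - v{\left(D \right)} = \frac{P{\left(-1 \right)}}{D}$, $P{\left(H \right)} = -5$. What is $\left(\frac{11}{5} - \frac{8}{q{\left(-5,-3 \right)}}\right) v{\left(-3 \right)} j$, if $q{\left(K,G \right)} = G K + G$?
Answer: $\frac{736}{15} \approx 49.067$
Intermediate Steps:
$q{\left(K,G \right)} = G + G K$
$v{\left(D \right)} = 7 + \frac{5}{D}$ ($v{\left(D \right)} = 7 - - \frac{5}{D} = 7 + \frac{5}{D}$)
$j = 6$
$\left(\frac{11}{5} - \frac{8}{q{\left(-5,-3 \right)}}\right) v{\left(-3 \right)} j = \left(\frac{11}{5} - \frac{8}{\left(-3\right) \left(1 - 5\right)}\right) \left(7 + \frac{5}{-3}\right) 6 = \left(11 \cdot \frac{1}{5} - \frac{8}{\left(-3\right) \left(-4\right)}\right) \left(7 + 5 \left(- \frac{1}{3}\right)\right) 6 = \left(\frac{11}{5} - \frac{8}{12}\right) \left(7 - \frac{5}{3}\right) 6 = \left(\frac{11}{5} - \frac{2}{3}\right) \frac{16}{3} \cdot 6 = \frac{23}{15} \cdot \frac{16}{3} \cdot 6 = \frac{368}{45} \cdot 6 = \frac{736}{15}$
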